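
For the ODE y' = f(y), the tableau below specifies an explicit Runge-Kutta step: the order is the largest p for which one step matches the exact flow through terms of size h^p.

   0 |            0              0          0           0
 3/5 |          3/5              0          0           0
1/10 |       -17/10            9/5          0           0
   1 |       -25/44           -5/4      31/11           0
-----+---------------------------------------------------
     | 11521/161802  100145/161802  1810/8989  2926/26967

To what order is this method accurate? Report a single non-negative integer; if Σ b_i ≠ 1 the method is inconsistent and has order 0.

b = (11521/161802, 100145/161802, 1810/8989, 2926/26967)
c = (0, 3/5, 1/10, 1)
Ac = (0, 0, 27/25, -103/220)
Σ b_i: 11521/161802·1 + 100145/161802·1 + 1810/8989·1 + 2926/26967·1 = 1 ✓
b·c: 100145/161802·3/5 + 1810/8989·1/10 + 2926/26967·1 = 1/2 ✓
b·c²: 100145/161802·9/25 + 1810/8989·1/100 + 2926/26967·1 = 1/3 ✓
b·Ac: 1810/8989·27/25 + 2926/26967·(-103/220) = 1/6 ✓
b·c³: 100145/161802·27/125 + 1810/8989·1/1000 + 2926/26967·1 = 130733/539340 ≠ 1/4 ⇒ order 3.
b·(c∘Ac): 1810/8989·27/250 + 2926/26967·(-103/220) = -39173/1348350 ≠ 1/8
b·Ac²: 1810/8989·81/125 + 2926/26967·(-116/275) = 11422/134835 ≠ 1/12
b·A²c: 2926/26967·837/275 = 74214/224725 ≠ 1/24

3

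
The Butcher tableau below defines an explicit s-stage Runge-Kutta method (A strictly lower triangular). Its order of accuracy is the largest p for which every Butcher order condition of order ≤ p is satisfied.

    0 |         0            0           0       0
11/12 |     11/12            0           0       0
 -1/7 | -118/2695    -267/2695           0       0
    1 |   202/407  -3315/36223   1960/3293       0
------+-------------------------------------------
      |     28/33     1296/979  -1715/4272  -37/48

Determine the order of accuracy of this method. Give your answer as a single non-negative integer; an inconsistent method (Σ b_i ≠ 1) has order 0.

b = (28/33, 1296/979, -1715/4272, -37/48)
c = (0, 11/12, -1/7, 1)
Ac = (0, 0, -89/980, -25/148)
Σ b_i: 28/33·1 + 1296/979·1 + (-1715/4272)·1 + (-37/48)·1 = 1 ✓
b·c: 1296/979·11/12 + (-1715/4272)·(-1/7) + (-37/48)·1 = 1/2 ✓
b·c²: 1296/979·121/144 + (-1715/4272)·1/49 + (-37/48)·1 = 1/3 ✓
b·Ac: (-1715/4272)·(-89/980) + (-37/48)·(-25/148) = 1/6 ✓
b·c³: 1296/979·1331/1728 + (-1715/4272)·(-1/343) + (-37/48)·1 = 1/4 ✓
b·(c∘Ac): (-1715/4272)·89/6860 + (-37/48)·(-25/148) = 1/8 ✓
b·Ac²: (-1715/4272)·(-979/11760) + (-37/48)·(-115/1776) = 1/12 ✓
b·A²c: (-37/48)·(-2/37) = 1/24 ✓; 4 stages ⇒ order 4.

4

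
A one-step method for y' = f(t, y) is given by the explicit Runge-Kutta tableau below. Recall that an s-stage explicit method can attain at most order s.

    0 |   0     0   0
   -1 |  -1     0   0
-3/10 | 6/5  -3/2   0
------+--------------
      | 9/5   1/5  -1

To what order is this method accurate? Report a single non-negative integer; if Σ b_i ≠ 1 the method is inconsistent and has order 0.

b = (9/5, 1/5, -1)
c = (0, -1, -3/10)
Ac = (0, 0, 3/2)
Σ b_i: 9/5·1 + 1/5·1 + (-1)·1 = 1 ✓
b·c: 1/5·(-1) + (-1)·(-3/10) = 1/10 ≠ 1/2 ⇒ order 1.

1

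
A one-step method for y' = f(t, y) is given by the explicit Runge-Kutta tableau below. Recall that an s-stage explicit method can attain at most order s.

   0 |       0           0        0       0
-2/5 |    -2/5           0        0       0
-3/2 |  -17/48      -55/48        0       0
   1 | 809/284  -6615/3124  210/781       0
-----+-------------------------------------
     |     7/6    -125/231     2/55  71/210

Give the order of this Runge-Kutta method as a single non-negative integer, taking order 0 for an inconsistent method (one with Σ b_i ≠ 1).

b = (7/6, -125/231, 2/55, 71/210)
c = (0, -2/5, -3/2, 1)
Ac = (0, 0, 11/24, 63/142)
Σ b_i: 7/6·1 + (-125/231)·1 + 2/55·1 + 71/210·1 = 1 ✓
b·c: (-125/231)·(-2/5) + 2/55·(-3/2) + 71/210·1 = 1/2 ✓
b·c²: (-125/231)·4/25 + 2/55·9/4 + 71/210·1 = 1/3 ✓
b·Ac: 2/55·11/24 + 71/210·63/142 = 1/6 ✓
b·c³: (-125/231)·(-8/125) + 2/55·(-27/8) + 71/210·1 = 1/4 ✓
b·(c∘Ac): 2/55·(-11/16) + 71/210·63/142 = 1/8 ✓
b·Ac²: 2/55·(-11/60) + 71/210·189/710 = 1/12 ✓
b·A²c: 71/210·35/284 = 1/24 ✓; 4 stages ⇒ order 4.

4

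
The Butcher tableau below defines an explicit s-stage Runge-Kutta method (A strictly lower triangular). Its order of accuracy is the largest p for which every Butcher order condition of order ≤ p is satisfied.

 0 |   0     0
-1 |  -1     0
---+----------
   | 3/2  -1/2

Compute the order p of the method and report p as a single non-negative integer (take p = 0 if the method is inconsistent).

2

b = (3/2, -1/2)
c = (0, -1)
Σ b_i: 3/2·1 + (-1/2)·1 = 1 ✓
b·c: (-1/2)·(-1) = 1/2 ✓; 2 stages ⇒ order 2.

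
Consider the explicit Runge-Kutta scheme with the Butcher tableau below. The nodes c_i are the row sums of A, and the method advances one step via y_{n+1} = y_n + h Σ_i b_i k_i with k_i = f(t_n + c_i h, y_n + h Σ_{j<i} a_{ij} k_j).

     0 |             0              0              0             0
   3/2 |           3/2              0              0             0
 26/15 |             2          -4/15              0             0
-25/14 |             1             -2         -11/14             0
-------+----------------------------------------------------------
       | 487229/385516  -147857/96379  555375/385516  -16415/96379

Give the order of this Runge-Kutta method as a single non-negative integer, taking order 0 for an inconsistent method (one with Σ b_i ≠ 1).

3

b = (487229/385516, -147857/96379, 555375/385516, -16415/96379)
c = (0, 3/2, 26/15, -25/14)
Ac = (0, 0, -2/5, -458/105)
Σ b_i: 487229/385516·1 + (-147857/96379)·1 + 555375/385516·1 + (-16415/96379)·1 = 1 ✓
b·c: (-147857/96379)·3/2 + 555375/385516·26/15 + (-16415/96379)·(-25/14) = 1/2 ✓
b·c²: (-147857/96379)·9/4 + 555375/385516·676/225 + (-16415/96379)·625/196 = 1/3 ✓
b·Ac: 555375/385516·(-2/5) + (-16415/96379)·(-458/105) = 1/6 ✓
b·c³: (-147857/96379)·27/8 + 555375/385516·17576/3375 + (-16415/96379)·(-15625/2744) = 80012701/24287508 ≠ 1/4 ⇒ order 3.
b·(c∘Ac): 555375/385516·(-52/75) + (-16415/96379)·1145/147 = -672370/289137 ≠ 1/8
b·Ac²: 555375/385516·(-3/5) + (-16415/96379)·(-21611/3150) = 5275993/17348220 ≠ 1/12
b·A²c: (-16415/96379)·11/35 = -5159/96379 ≠ 1/24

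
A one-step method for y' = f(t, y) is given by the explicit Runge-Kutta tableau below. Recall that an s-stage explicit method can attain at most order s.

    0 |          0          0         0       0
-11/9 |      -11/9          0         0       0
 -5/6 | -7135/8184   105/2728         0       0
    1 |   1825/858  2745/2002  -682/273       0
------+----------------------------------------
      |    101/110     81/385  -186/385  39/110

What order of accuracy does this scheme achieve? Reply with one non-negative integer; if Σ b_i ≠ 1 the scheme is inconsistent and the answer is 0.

4

b = (101/110, 81/385, -186/385, 39/110)
c = (0, -11/9, -5/6, 1)
Ac = (0, 0, -35/744, 95/234)
Σ b_i: 101/110·1 + 81/385·1 + (-186/385)·1 + 39/110·1 = 1 ✓
b·c: 81/385·(-11/9) + (-186/385)·(-5/6) + 39/110·1 = 1/2 ✓
b·c²: 81/385·121/81 + (-186/385)·25/36 + 39/110·1 = 1/3 ✓
b·Ac: (-186/385)·(-35/744) + 39/110·95/234 = 1/6 ✓
b·c³: 81/385·(-1331/729) + (-186/385)·(-125/216) + 39/110·1 = 1/4 ✓
b·(c∘Ac): (-186/385)·175/4464 + 39/110·95/234 = 1/8 ✓
b·Ac²: (-186/385)·385/6696 + 39/110·110/351 = 1/12 ✓
b·A²c: 39/110·55/468 = 1/24 ✓; 4 stages ⇒ order 4.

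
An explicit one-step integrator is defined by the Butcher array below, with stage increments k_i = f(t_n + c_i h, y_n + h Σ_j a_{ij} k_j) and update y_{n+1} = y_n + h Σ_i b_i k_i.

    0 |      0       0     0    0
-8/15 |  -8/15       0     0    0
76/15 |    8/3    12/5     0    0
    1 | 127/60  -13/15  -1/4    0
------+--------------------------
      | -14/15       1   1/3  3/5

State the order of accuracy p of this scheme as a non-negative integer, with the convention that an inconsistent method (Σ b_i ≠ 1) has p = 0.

1

b = (-14/15, 1, 1/3, 3/5)
c = (0, -8/15, 76/15, 1)
Ac = (0, 0, -32/25, -181/225)
Σ b_i: (-14/15)·1 + 1·1 + 1/3·1 + 3/5·1 = 1 ✓
b·c: 1·(-8/15) + 1/3·76/15 + 3/5·1 = 79/45 ≠ 1/2 ⇒ order 1.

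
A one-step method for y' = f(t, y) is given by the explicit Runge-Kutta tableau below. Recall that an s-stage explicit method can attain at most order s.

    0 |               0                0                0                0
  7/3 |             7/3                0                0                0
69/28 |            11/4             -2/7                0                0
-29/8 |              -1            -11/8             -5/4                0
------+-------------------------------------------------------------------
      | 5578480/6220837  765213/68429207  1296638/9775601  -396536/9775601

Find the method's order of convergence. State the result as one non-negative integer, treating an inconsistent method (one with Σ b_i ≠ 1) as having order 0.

3

b = (5578480/6220837, 765213/68429207, 1296638/9775601, -396536/9775601)
c = (0, 7/3, 69/28, -29/8)
Ac = (0, 0, -2/3, -2113/336)
Σ b_i: 5578480/6220837·1 + 765213/68429207·1 + 1296638/9775601·1 + (-396536/9775601)·1 = 1 ✓
b·c: 765213/68429207·7/3 + 1296638/9775601·69/28 + (-396536/9775601)·(-29/8) = 1/2 ✓
b·c²: 765213/68429207·49/9 + 1296638/9775601·4761/784 + (-396536/9775601)·841/64 = 1/3 ✓
b·Ac: 1296638/9775601·(-2/3) + (-396536/9775601)·(-2113/336) = 1/6 ✓
b·c³: 765213/68429207·343/27 + 1296638/9775601·328509/21952 + (-396536/9775601)·(-24389/512) = 14545127953/3583202112 ≠ 1/4 ⇒ order 3.
b·(c∘Ac): 1296638/9775601·(-23/14) + (-396536/9775601)·61277/2688 = -48741055/42657168 ≠ 1/8
b·Ac²: 1296638/9775601·(-14/9) + (-396536/9775601)·(-425533/28224) = 181512271/447900264 ≠ 1/12
b·A²c: (-396536/9775601)·5/6 = -991340/29326803 ≠ 1/24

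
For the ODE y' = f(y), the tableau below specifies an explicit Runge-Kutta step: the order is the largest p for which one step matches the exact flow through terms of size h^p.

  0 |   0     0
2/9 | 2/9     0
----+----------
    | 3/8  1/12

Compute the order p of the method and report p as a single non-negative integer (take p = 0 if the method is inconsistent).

b = (3/8, 1/12)
c = (0, 2/9)
Σ b_i: 3/8·1 + 1/12·1 = 11/24 ≠ 1 ⇒ order 0.

0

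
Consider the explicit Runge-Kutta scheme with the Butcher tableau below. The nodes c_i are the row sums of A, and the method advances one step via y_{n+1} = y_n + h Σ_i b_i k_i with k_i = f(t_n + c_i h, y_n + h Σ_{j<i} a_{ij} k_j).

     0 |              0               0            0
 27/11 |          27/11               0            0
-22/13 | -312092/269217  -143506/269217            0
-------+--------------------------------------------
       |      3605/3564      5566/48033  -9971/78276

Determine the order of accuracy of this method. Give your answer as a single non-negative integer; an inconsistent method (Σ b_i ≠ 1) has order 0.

b = (3605/3564, 5566/48033, -9971/78276)
c = (0, 27/11, -22/13)
Ac = (0, 0, -13046/9971)
Σ b_i: 3605/3564·1 + 5566/48033·1 + (-9971/78276)·1 = 1 ✓
b·c: 5566/48033·27/11 + (-9971/78276)·(-22/13) = 1/2 ✓
b·c²: 5566/48033·729/121 + (-9971/78276)·484/169 = 1/3 ✓
b·Ac: (-9971/78276)·(-13046/9971) = 1/6 ✓; 3 stages ⇒ order 3.

3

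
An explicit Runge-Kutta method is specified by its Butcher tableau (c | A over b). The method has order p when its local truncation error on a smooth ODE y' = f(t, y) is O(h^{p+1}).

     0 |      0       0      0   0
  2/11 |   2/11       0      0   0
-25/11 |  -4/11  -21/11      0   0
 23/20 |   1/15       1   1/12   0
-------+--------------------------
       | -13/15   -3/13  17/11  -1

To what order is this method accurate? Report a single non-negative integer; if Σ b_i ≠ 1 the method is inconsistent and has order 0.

0

b = (-13/15, -3/13, 17/11, -1)
c = (0, 2/11, -25/11, 23/20)
Ac = (0, 0, -42/121, -1/132)
Σ b_i: (-13/15)·1 + (-3/13)·1 + 17/11·1 + (-1)·1 = -1184/2145 ≠ 1 ⇒ order 0.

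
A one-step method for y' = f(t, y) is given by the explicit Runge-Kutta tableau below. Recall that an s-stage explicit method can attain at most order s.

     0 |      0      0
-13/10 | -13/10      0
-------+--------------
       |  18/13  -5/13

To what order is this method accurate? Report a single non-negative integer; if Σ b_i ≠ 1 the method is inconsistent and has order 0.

b = (18/13, -5/13)
c = (0, -13/10)
Σ b_i: 18/13·1 + (-5/13)·1 = 1 ✓
b·c: (-5/13)·(-13/10) = 1/2 ✓; 2 stages ⇒ order 2.

2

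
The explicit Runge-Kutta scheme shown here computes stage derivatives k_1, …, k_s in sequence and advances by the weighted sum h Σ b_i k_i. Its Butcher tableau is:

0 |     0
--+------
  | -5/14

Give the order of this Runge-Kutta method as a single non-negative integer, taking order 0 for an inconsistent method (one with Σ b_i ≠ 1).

b = (-5/14)
c = (0)
Σ b_i: (-5/14)·1 = -5/14 ≠ 1 ⇒ order 0.

0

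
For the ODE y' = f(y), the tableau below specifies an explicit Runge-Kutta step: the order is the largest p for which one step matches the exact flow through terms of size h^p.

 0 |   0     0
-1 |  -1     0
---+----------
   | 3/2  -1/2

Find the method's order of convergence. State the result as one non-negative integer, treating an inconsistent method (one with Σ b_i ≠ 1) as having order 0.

2

b = (3/2, -1/2)
c = (0, -1)
Σ b_i: 3/2·1 + (-1/2)·1 = 1 ✓
b·c: (-1/2)·(-1) = 1/2 ✓; 2 stages ⇒ order 2.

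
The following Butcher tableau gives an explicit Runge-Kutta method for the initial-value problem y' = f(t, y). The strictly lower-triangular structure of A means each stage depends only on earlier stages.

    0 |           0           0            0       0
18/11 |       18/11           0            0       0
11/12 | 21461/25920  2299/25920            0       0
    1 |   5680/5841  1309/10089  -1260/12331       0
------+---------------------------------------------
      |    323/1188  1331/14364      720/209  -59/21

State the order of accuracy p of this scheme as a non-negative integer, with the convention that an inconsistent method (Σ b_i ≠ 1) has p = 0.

b = (323/1188, 1331/14364, 720/209, -59/21)
c = (0, 18/11, 11/12, 1)
Ac = (0, 0, 209/1440, 7/59)
Σ b_i: 323/1188·1 + 1331/14364·1 + 720/209·1 + (-59/21)·1 = 1 ✓
b·c: 1331/14364·18/11 + 720/209·11/12 + (-59/21)·1 = 1/2 ✓
b·c²: 1331/14364·324/121 + 720/209·121/144 + (-59/21)·1 = 1/3 ✓
b·Ac: 720/209·209/1440 + (-59/21)·7/59 = 1/6 ✓
b·c³: 1331/14364·5832/1331 + 720/209·1331/1728 + (-59/21)·1 = 1/4 ✓
b·(c∘Ac): 720/209·2299/17280 + (-59/21)·7/59 = 1/8 ✓
b·Ac²: 720/209·19/80 + (-59/21)·679/2596 = 1/12 ✓
b·A²c: (-59/21)·(-7/472) = 1/24 ✓; 4 stages ⇒ order 4.

4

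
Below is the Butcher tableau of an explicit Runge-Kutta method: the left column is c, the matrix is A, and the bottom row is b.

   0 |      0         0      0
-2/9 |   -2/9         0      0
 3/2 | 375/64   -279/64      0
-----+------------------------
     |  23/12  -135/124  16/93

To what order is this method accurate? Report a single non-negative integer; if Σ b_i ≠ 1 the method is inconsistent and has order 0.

3

b = (23/12, -135/124, 16/93)
c = (0, -2/9, 3/2)
Ac = (0, 0, 31/32)
Σ b_i: 23/12·1 + (-135/124)·1 + 16/93·1 = 1 ✓
b·c: (-135/124)·(-2/9) + 16/93·3/2 = 1/2 ✓
b·c²: (-135/124)·4/81 + 16/93·9/4 = 1/3 ✓
b·Ac: 16/93·31/32 = 1/6 ✓; 3 stages ⇒ order 3.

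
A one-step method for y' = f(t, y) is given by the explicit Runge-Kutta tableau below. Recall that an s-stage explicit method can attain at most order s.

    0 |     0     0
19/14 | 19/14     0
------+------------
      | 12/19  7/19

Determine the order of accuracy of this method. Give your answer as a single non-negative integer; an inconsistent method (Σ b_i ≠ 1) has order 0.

2

b = (12/19, 7/19)
c = (0, 19/14)
Σ b_i: 12/19·1 + 7/19·1 = 1 ✓
b·c: 7/19·19/14 = 1/2 ✓; 2 stages ⇒ order 2.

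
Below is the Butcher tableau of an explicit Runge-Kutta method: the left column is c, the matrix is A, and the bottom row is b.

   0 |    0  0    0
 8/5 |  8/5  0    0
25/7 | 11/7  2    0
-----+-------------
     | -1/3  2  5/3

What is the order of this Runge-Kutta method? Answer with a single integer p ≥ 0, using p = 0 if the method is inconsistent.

b = (-1/3, 2, 5/3)
c = (0, 8/5, 25/7)
Ac = (0, 0, 16/5)
Σ b_i: (-1/3)·1 + 2·1 + 5/3·1 = 10/3 ≠ 1 ⇒ order 0.

0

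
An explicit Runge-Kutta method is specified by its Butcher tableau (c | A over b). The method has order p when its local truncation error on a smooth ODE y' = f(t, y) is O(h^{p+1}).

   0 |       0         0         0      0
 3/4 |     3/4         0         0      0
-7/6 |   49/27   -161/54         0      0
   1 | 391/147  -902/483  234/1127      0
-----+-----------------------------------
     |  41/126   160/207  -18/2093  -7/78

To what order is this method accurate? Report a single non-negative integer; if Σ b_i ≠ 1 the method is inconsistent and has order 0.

b = (41/126, 160/207, -18/2093, -7/78)
c = (0, 3/4, -7/6, 1)
Ac = (0, 0, -161/72, -23/14)
Σ b_i: 41/126·1 + 160/207·1 + (-18/2093)·1 + (-7/78)·1 = 1 ✓
b·c: 160/207·3/4 + (-18/2093)·(-7/6) + (-7/78)·1 = 1/2 ✓
b·c²: 160/207·9/16 + (-18/2093)·49/36 + (-7/78)·1 = 1/3 ✓
b·Ac: (-18/2093)·(-161/72) + (-7/78)·(-23/14) = 1/6 ✓
b·c³: 160/207·27/64 + (-18/2093)·(-343/216) + (-7/78)·1 = 1/4 ✓
b·(c∘Ac): (-18/2093)·1127/432 + (-7/78)·(-23/14) = 1/8 ✓
b·Ac²: (-18/2093)·(-161/96) + (-7/78)·(-43/56) = 1/12 ✓
b·A²c: (-7/78)·(-13/28) = 1/24 ✓; 4 stages ⇒ order 4.

4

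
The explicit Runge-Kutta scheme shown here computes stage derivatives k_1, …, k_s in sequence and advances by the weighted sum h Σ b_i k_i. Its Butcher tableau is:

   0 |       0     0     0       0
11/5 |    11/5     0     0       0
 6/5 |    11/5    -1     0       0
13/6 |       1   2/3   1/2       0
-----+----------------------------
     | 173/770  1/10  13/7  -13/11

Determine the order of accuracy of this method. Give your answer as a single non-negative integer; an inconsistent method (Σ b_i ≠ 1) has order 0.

b = (173/770, 1/10, 13/7, -13/11)
c = (0, 11/5, 6/5, 13/6)
Ac = (0, 0, -11/5, 31/15)
Σ b_i: 173/770·1 + 1/10·1 + 13/7·1 + (-13/11)·1 = 1 ✓
b·c: 1/10·11/5 + 13/7·6/5 + (-13/11)·13/6 = -647/5775 ≠ 1/2 ⇒ order 1.

1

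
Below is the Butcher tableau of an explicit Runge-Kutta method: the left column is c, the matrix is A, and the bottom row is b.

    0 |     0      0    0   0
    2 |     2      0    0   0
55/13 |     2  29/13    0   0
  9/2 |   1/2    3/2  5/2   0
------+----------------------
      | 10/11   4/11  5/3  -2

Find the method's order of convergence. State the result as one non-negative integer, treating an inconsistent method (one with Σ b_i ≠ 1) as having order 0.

b = (10/11, 4/11, 5/3, -2)
c = (0, 2, 55/13, 9/2)
Ac = (0, 0, 58/13, 353/26)
Σ b_i: 10/11·1 + 4/11·1 + 5/3·1 + (-2)·1 = 31/33 ≠ 1 ⇒ order 0.

0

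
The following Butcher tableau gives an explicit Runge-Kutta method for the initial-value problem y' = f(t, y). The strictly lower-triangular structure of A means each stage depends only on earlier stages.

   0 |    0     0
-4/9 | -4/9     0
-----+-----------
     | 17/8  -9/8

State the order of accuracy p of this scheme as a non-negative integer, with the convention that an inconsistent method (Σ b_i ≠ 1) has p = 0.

2

b = (17/8, -9/8)
c = (0, -4/9)
Σ b_i: 17/8·1 + (-9/8)·1 = 1 ✓
b·c: (-9/8)·(-4/9) = 1/2 ✓; 2 stages ⇒ order 2.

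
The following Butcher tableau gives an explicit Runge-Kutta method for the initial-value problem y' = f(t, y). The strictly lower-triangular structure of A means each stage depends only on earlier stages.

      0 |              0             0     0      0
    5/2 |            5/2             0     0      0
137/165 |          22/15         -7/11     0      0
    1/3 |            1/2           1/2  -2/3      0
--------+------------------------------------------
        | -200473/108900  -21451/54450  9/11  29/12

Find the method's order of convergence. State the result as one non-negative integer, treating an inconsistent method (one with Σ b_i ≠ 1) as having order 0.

b = (-200473/108900, -21451/54450, 9/11, 29/12)
c = (0, 5/2, 137/165, 1/3)
Ac = (0, 0, -35/22, 1379/1980)
Σ b_i: (-200473/108900)·1 + (-21451/54450)·1 + 9/11·1 + 29/12·1 = 1 ✓
b·c: (-21451/54450)·5/2 + 9/11·137/165 + 29/12·1/3 = 1/2 ✓
b·c²: (-21451/54450)·25/4 + 9/11·18769/27225 + 29/12·1/9 = -11713021/7187400 ≠ 1/3 ⇒ order 2.
b·Ac: 9/11·(-35/22) + 29/12·1379/1980 = 99701/261360 ≠ 1/6

2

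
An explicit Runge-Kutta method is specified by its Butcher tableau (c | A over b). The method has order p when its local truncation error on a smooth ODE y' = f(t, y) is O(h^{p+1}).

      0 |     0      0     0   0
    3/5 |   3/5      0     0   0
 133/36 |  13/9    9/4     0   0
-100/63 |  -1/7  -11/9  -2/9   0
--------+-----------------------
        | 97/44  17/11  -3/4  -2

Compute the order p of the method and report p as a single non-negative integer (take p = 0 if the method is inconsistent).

1

b = (97/44, 17/11, -3/4, -2)
c = (0, 3/5, 133/36, -100/63)
Ac = (0, 0, 27/20, -1259/810)
Σ b_i: 97/44·1 + 17/11·1 + (-3/4)·1 + (-2)·1 = 1 ✓
b·c: 17/11·3/5 + (-3/4)·133/36 + (-2)·(-100/63) = 73793/55440 ≠ 1/2 ⇒ order 1.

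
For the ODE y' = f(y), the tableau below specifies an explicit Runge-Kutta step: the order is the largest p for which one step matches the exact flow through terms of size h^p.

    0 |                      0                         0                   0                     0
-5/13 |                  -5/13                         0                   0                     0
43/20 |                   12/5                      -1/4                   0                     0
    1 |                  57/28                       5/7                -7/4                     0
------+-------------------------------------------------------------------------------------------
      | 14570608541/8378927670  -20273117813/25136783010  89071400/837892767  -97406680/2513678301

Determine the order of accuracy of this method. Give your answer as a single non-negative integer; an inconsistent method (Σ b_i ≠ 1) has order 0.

b = (14570608541/8378927670, -20273117813/25136783010, 89071400/837892767, -97406680/2513678301)
c = (0, -5/13, 43/20, 1)
Ac = (0, 0, 5/52, -29391/7280)
Σ b_i: 14570608541/8378927670·1 + (-20273117813/25136783010)·1 + 89071400/837892767·1 + (-97406680/2513678301)·1 = 1 ✓
b·c: (-20273117813/25136783010)·(-5/13) + 89071400/837892767·43/20 + (-97406680/2513678301)·1 = 1/2 ✓
b·c²: (-20273117813/25136783010)·25/169 + 89071400/837892767·1849/400 + (-97406680/2513678301)·1 = 1/3 ✓
b·Ac: 89071400/837892767·5/52 + (-97406680/2513678301)·(-29391/7280) = 1/6 ✓
b·c³: (-20273117813/25136783010)·(-125/2197) + 89071400/837892767·79507/8000 + (-97406680/2513678301)·1 = 154475458429/145234746280 ≠ 1/4 ⇒ order 3.
b·(c∘Ac): 89071400/837892767·43/208 + (-97406680/2513678301)·(-29391/7280) = 647824822/3630868657 ≠ 1/8
b·Ac²: 89071400/837892767·(-25/676) + (-97406680/2513678301)·(-15111569/1892800) = 399248014253/1307112716520 ≠ 1/12
b·A²c: (-97406680/2513678301)·(-35/208) = 426154225/65355635826 ≠ 1/24

3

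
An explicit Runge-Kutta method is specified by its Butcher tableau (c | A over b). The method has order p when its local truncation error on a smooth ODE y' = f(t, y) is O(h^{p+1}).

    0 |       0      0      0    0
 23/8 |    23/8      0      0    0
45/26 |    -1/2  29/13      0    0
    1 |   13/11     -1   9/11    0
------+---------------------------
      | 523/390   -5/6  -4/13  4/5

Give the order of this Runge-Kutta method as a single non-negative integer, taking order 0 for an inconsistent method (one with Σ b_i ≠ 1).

1

b = (523/390, -5/6, -4/13, 4/5)
c = (0, 23/8, 45/26, 1)
Ac = (0, 0, 667/104, -1669/1144)
Σ b_i: 523/390·1 + (-5/6)·1 + (-4/13)·1 + 4/5·1 = 1 ✓
b·c: (-5/6)·23/8 + (-4/13)·45/26 + 4/5·1 = -86327/40560 ≠ 1/2 ⇒ order 1.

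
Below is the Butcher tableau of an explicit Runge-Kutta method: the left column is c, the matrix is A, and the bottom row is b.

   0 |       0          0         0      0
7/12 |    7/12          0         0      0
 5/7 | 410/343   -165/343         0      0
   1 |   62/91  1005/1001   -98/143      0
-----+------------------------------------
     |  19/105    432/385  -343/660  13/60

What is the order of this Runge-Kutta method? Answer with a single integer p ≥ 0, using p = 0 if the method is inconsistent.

4

b = (19/105, 432/385, -343/660, 13/60)
c = (0, 7/12, 5/7, 1)
Ac = (0, 0, -55/196, 5/52)
Σ b_i: 19/105·1 + 432/385·1 + (-343/660)·1 + 13/60·1 = 1 ✓
b·c: 432/385·7/12 + (-343/660)·5/7 + 13/60·1 = 1/2 ✓
b·c²: 432/385·49/144 + (-343/660)·25/49 + 13/60·1 = 1/3 ✓
b·Ac: (-343/660)·(-55/196) + 13/60·5/52 = 1/6 ✓
b·c³: 432/385·343/1728 + (-343/660)·125/343 + 13/60·1 = 1/4 ✓
b·(c∘Ac): (-343/660)·(-275/1372) + 13/60·5/52 = 1/8 ✓
b·Ac²: (-343/660)·(-55/336) + 13/60·(-5/624) = 1/12 ✓
b·A²c: 13/60·5/26 = 1/24 ✓; 4 stages ⇒ order 4.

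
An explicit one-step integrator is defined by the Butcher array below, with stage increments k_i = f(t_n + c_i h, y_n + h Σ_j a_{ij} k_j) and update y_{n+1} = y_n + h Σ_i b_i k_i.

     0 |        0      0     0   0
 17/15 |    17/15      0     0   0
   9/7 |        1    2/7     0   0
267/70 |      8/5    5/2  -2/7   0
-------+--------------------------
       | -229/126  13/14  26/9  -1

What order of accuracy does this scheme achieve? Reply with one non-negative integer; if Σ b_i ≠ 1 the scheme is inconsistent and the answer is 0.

1

b = (-229/126, 13/14, 26/9, -1)
c = (0, 17/15, 9/7, 267/70)
Ac = (0, 0, 34/105, 725/294)
Σ b_i: (-229/126)·1 + 13/14·1 + 26/9·1 + (-1)·1 = 1 ✓
b·c: 13/14·17/15 + 26/9·9/7 + (-1)·267/70 = 20/21 ≠ 1/2 ⇒ order 1.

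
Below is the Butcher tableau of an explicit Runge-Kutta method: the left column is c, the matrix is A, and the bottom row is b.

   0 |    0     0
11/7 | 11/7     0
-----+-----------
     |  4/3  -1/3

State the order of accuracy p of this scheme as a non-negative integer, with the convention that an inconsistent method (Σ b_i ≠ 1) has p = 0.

1

b = (4/3, -1/3)
c = (0, 11/7)
Σ b_i: 4/3·1 + (-1/3)·1 = 1 ✓
b·c: (-1/3)·11/7 = -11/21 ≠ 1/2 ⇒ order 1.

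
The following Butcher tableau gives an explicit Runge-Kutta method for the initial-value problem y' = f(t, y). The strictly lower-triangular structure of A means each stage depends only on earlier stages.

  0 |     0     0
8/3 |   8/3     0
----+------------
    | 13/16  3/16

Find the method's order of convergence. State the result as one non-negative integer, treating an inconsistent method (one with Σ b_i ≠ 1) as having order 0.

2

b = (13/16, 3/16)
c = (0, 8/3)
Σ b_i: 13/16·1 + 3/16·1 = 1 ✓
b·c: 3/16·8/3 = 1/2 ✓; 2 stages ⇒ order 2.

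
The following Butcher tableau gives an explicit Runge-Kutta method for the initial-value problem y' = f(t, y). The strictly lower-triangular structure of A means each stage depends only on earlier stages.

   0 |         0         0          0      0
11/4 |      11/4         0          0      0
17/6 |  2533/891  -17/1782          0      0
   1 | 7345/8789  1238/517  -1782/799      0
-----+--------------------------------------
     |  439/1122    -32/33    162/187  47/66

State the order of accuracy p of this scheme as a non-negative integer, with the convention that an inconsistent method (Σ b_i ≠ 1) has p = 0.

b = (439/1122, -32/33, 162/187, 47/66)
c = (0, 11/4, 17/6, 1)
Ac = (0, 0, -17/648, 25/94)
Σ b_i: 439/1122·1 + (-32/33)·1 + 162/187·1 + 47/66·1 = 1 ✓
b·c: (-32/33)·11/4 + 162/187·17/6 + 47/66·1 = 1/2 ✓
b·c²: (-32/33)·121/16 + 162/187·289/36 + 47/66·1 = 1/3 ✓
b·Ac: 162/187·(-17/648) + 47/66·25/94 = 1/6 ✓
b·c³: (-32/33)·1331/64 + 162/187·4913/216 + 47/66·1 = 1/4 ✓
b·(c∘Ac): 162/187·(-289/3888) + 47/66·25/94 = 1/8 ✓
b·Ac²: 162/187·(-187/2592) + 47/66·77/376 = 1/12 ✓
b·A²c: 47/66·11/188 = 1/24 ✓; 4 stages ⇒ order 4.

4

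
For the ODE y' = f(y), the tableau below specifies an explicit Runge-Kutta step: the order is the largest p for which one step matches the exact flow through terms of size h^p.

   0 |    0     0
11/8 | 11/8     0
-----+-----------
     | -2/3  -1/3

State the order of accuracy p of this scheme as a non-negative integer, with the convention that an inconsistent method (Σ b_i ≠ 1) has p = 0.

b = (-2/3, -1/3)
c = (0, 11/8)
Σ b_i: (-2/3)·1 + (-1/3)·1 = -1 ≠ 1 ⇒ order 0.

0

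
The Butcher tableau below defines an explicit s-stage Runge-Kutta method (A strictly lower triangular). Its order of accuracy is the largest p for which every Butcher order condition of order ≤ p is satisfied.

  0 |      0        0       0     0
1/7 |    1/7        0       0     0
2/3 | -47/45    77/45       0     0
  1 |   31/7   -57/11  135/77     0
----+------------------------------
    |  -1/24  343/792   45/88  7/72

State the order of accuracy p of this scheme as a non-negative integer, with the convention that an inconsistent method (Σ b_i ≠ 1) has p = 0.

b = (-1/24, 343/792, 45/88, 7/72)
c = (0, 1/7, 2/3, 1)
Ac = (0, 0, 11/45, 3/7)
Σ b_i: (-1/24)·1 + 343/792·1 + 45/88·1 + 7/72·1 = 1 ✓
b·c: 343/792·1/7 + 45/88·2/3 + 7/72·1 = 1/2 ✓
b·c²: 343/792·1/49 + 45/88·4/9 + 7/72·1 = 1/3 ✓
b·Ac: 45/88·11/45 + 7/72·3/7 = 1/6 ✓
b·c³: 343/792·1/343 + 45/88·8/27 + 7/72·1 = 1/4 ✓
b·(c∘Ac): 45/88·22/135 + 7/72·3/7 = 1/8 ✓
b·Ac²: 45/88·11/315 + 7/72·33/49 = 1/12 ✓
b·A²c: 7/72·3/7 = 1/24 ✓; 4 stages ⇒ order 4.

4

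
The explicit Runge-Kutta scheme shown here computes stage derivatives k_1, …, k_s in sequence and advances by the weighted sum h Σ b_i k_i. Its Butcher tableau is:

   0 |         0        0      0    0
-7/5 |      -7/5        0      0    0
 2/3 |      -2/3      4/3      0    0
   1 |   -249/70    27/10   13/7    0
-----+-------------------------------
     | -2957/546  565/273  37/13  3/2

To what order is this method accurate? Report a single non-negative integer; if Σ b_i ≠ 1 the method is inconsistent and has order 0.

b = (-2957/546, 565/273, 37/13, 3/2)
c = (0, -7/5, 2/3, 1)
Ac = (0, 0, -28/15, -2669/1050)
Σ b_i: (-2957/546)·1 + 565/273·1 + 37/13·1 + 3/2·1 = 1 ✓
b·c: 565/273·(-7/5) + 37/13·2/3 + 3/2·1 = 1/2 ✓
b·c²: 565/273·49/25 + 37/13·4/9 + 3/2·1 = 7981/1170 ≠ 1/3 ⇒ order 2.
b·Ac: 37/13·(-28/15) + 3/2·(-2669/1050) = -249131/27300 ≠ 1/6

2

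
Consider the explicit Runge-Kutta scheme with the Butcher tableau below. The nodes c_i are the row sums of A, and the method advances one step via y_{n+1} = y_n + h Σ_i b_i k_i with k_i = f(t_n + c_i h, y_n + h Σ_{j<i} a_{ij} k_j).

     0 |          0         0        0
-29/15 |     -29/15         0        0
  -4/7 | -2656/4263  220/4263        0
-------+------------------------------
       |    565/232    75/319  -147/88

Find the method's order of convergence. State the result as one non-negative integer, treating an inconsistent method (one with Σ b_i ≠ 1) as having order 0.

b = (565/232, 75/319, -147/88)
c = (0, -29/15, -4/7)
Ac = (0, 0, -44/441)
Σ b_i: 565/232·1 + 75/319·1 + (-147/88)·1 = 1 ✓
b·c: 75/319·(-29/15) + (-147/88)·(-4/7) = 1/2 ✓
b·c²: 75/319·841/225 + (-147/88)·16/49 = 1/3 ✓
b·Ac: (-147/88)·(-44/441) = 1/6 ✓; 3 stages ⇒ order 3.

3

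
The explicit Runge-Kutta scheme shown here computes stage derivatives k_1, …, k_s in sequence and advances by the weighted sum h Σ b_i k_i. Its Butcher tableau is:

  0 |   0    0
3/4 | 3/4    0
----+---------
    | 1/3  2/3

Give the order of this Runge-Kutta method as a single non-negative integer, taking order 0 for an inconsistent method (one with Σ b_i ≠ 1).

2

b = (1/3, 2/3)
c = (0, 3/4)
Σ b_i: 1/3·1 + 2/3·1 = 1 ✓
b·c: 2/3·3/4 = 1/2 ✓; 2 stages ⇒ order 2.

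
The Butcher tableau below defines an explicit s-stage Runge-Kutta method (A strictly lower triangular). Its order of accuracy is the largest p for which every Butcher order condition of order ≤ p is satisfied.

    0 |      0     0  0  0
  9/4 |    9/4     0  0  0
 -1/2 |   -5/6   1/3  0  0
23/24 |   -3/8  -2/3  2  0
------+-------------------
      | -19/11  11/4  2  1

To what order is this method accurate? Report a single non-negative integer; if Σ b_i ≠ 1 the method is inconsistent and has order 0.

0

b = (-19/11, 11/4, 2, 1)
c = (0, 9/4, -1/2, 23/24)
Ac = (0, 0, 3/4, -5/2)
Σ b_i: (-19/11)·1 + 11/4·1 + 2·1 + 1·1 = 177/44 ≠ 1 ⇒ order 0.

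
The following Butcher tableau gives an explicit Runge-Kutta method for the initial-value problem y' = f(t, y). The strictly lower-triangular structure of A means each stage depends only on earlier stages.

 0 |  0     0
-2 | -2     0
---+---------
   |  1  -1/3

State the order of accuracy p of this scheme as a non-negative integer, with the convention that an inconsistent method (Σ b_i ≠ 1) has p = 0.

0

b = (1, -1/3)
c = (0, -2)
Σ b_i: 1·1 + (-1/3)·1 = 2/3 ≠ 1 ⇒ order 0.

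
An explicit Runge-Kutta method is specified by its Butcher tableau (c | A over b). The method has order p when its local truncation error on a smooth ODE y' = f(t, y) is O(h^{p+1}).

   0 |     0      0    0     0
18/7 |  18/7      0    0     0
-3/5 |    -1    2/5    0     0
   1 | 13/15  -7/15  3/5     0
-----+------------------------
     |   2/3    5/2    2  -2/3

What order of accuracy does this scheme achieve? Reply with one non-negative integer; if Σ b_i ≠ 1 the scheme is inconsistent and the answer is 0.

0

b = (2/3, 5/2, 2, -2/3)
c = (0, 18/7, -3/5, 1)
Ac = (0, 0, 36/35, -39/25)
Σ b_i: 2/3·1 + 5/2·1 + 2·1 + (-2/3)·1 = 9/2 ≠ 1 ⇒ order 0.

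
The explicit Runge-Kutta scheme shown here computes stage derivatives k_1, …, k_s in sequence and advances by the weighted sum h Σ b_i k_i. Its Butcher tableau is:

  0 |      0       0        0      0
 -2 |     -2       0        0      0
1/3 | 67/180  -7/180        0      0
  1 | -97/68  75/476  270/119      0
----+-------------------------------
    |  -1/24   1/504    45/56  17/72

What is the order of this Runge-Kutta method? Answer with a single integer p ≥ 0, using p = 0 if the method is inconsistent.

b = (-1/24, 1/504, 45/56, 17/72)
c = (0, -2, 1/3, 1)
Ac = (0, 0, 7/90, 15/34)
Σ b_i: (-1/24)·1 + 1/504·1 + 45/56·1 + 17/72·1 = 1 ✓
b·c: 1/504·(-2) + 45/56·1/3 + 17/72·1 = 1/2 ✓
b·c²: 1/504·4 + 45/56·1/9 + 17/72·1 = 1/3 ✓
b·Ac: 45/56·7/90 + 17/72·15/34 = 1/6 ✓
b·c³: 1/504·(-8) + 45/56·1/27 + 17/72·1 = 1/4 ✓
b·(c∘Ac): 45/56·7/270 + 17/72·15/34 = 1/8 ✓
b·Ac²: 45/56·(-7/45) + 17/72·15/17 = 1/12 ✓
b·A²c: 17/72·3/17 = 1/24 ✓; 4 stages ⇒ order 4.

4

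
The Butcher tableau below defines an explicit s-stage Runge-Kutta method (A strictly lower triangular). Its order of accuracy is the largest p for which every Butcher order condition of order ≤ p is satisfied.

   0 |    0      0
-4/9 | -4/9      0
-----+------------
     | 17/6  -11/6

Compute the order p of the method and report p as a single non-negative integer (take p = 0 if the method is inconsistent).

b = (17/6, -11/6)
c = (0, -4/9)
Σ b_i: 17/6·1 + (-11/6)·1 = 1 ✓
b·c: (-11/6)·(-4/9) = 22/27 ≠ 1/2 ⇒ order 1.

1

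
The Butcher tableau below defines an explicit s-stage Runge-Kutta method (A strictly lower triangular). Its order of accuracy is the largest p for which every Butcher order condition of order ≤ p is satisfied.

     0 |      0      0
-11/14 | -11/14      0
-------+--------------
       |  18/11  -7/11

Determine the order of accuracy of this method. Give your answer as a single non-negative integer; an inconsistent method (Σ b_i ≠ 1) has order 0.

2

b = (18/11, -7/11)
c = (0, -11/14)
Σ b_i: 18/11·1 + (-7/11)·1 = 1 ✓
b·c: (-7/11)·(-11/14) = 1/2 ✓; 2 stages ⇒ order 2.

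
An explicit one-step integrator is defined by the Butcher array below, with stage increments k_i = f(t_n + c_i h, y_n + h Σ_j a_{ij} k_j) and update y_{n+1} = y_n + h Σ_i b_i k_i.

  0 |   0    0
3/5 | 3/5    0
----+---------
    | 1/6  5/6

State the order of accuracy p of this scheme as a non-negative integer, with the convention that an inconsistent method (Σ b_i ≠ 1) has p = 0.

b = (1/6, 5/6)
c = (0, 3/5)
Σ b_i: 1/6·1 + 5/6·1 = 1 ✓
b·c: 5/6·3/5 = 1/2 ✓; 2 stages ⇒ order 2.

2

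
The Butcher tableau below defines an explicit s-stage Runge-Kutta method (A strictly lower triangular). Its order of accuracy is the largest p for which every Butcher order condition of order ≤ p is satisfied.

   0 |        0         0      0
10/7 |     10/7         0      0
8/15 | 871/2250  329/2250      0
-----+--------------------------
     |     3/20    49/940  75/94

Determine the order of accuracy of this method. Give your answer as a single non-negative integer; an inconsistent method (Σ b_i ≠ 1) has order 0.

b = (3/20, 49/940, 75/94)
c = (0, 10/7, 8/15)
Ac = (0, 0, 47/225)
Σ b_i: 3/20·1 + 49/940·1 + 75/94·1 = 1 ✓
b·c: 49/940·10/7 + 75/94·8/15 = 1/2 ✓
b·c²: 49/940·100/49 + 75/94·64/225 = 1/3 ✓
b·Ac: 75/94·47/225 = 1/6 ✓; 3 stages ⇒ order 3.

3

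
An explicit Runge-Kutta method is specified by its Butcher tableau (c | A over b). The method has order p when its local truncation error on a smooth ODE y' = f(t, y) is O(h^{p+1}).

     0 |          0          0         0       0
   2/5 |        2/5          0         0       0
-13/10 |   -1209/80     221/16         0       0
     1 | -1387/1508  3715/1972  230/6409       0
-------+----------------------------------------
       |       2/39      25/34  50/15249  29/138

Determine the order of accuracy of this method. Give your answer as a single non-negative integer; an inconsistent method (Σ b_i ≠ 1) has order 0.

4

b = (2/39, 25/34, 50/15249, 29/138)
c = (0, 2/5, -13/10, 1)
Ac = (0, 0, 221/40, 41/58)
Σ b_i: 2/39·1 + 25/34·1 + 50/15249·1 + 29/138·1 = 1 ✓
b·c: 25/34·2/5 + 50/15249·(-13/10) + 29/138·1 = 1/2 ✓
b·c²: 25/34·4/25 + 50/15249·169/100 + 29/138·1 = 1/3 ✓
b·Ac: 50/15249·221/40 + 29/138·41/58 = 1/6 ✓
b·c³: 25/34·8/125 + 50/15249·(-2197/1000) + 29/138·1 = 1/4 ✓
b·(c∘Ac): 50/15249·(-2873/400) + 29/138·41/58 = 1/8 ✓
b·Ac²: 50/15249·221/100 + 29/138·21/58 = 1/12 ✓
b·A²c: 29/138·23/116 = 1/24 ✓; 4 stages ⇒ order 4.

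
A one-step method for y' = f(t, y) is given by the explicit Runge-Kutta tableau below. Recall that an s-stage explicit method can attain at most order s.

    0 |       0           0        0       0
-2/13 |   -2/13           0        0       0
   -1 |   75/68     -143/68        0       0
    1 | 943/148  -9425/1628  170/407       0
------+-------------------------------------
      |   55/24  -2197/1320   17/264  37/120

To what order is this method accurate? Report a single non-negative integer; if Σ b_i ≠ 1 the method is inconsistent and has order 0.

4

b = (55/24, -2197/1320, 17/264, 37/120)
c = (0, -2/13, -1, 1)
Ac = (0, 0, 11/34, 35/74)
Σ b_i: 55/24·1 + (-2197/1320)·1 + 17/264·1 + 37/120·1 = 1 ✓
b·c: (-2197/1320)·(-2/13) + 17/264·(-1) + 37/120·1 = 1/2 ✓
b·c²: (-2197/1320)·4/169 + 17/264·1 + 37/120·1 = 1/3 ✓
b·Ac: 17/264·11/34 + 37/120·35/74 = 1/6 ✓
b·c³: (-2197/1320)·(-8/2197) + 17/264·(-1) + 37/120·1 = 1/4 ✓
b·(c∘Ac): 17/264·(-11/34) + 37/120·35/74 = 1/8 ✓
b·Ac²: 17/264·(-11/221) + 37/120·135/481 = 1/12 ✓
b·A²c: 37/120·5/37 = 1/24 ✓; 4 stages ⇒ order 4.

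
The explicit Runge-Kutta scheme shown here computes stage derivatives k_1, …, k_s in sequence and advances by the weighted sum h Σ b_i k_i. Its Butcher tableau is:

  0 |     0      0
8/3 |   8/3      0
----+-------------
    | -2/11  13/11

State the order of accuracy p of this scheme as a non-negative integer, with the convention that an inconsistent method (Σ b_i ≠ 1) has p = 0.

1

b = (-2/11, 13/11)
c = (0, 8/3)
Σ b_i: (-2/11)·1 + 13/11·1 = 1 ✓
b·c: 13/11·8/3 = 104/33 ≠ 1/2 ⇒ order 1.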